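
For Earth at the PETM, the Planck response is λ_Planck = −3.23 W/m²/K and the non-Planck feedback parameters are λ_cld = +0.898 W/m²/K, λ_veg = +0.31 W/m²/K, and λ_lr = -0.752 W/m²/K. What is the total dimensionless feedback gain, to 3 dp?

0.141

Convert to gains: g_cld = 0.898/3.23 = 0.278; g_veg = 0.31/3.23 = 0.09598; g_lr = -0.752/3.23 = -0.2328.
Total gain g = 0.14118.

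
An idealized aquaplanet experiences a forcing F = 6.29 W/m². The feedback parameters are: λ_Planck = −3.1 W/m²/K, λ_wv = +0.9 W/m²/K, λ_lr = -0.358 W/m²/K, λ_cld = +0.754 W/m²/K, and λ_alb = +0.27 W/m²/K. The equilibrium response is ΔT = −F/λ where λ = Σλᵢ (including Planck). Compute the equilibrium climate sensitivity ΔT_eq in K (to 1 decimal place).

4.1 K

Net feedback parameter λ = (−3.1) + (+0.9) + (-0.358) + (+0.754) + (+0.27) = -1.534 W/m²/K.
ΔT = −F/λ = −6.29/(-1.534) = 4.1 K.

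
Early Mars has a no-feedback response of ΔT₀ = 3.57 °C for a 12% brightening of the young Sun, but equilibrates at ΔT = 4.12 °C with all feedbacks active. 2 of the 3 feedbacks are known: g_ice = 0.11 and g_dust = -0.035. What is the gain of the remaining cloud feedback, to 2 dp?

Amplification A = ΔT/ΔT₀ = 4.12/3.57 = 1.154.
Total gain g = 1 − 1/A = 1 − 1/1.154 = 0.1334.
Known gains sum to 0.11 − 0.035 = 0.075.
g_cld = 0.1334 − 0.075 = 0.06.

0.06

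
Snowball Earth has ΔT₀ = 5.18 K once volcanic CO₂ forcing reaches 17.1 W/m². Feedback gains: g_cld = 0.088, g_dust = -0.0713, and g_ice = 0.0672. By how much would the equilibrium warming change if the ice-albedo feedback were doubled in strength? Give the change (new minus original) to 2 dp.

Original: g = 0.0839, ΔT = 5.18/(1−0.0839) = 5.6544 K.
With doubled ice-albedo: g' = 0.1511, ΔT' = 5.18/(1−0.1511) = 6.1020 K.
Change = 6.1020 − 5.6544 = 0.45 K.

0.45 K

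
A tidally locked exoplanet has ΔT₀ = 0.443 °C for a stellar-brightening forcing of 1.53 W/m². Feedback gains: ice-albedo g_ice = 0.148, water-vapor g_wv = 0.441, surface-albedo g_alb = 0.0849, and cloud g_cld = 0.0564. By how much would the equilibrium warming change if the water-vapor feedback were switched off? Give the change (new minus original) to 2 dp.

-1.02 °C

Original: g = 0.7303, ΔT = 0.443/(1−0.7303) = 1.6426 °C.
Without water-vapor: g' = 0.2893, ΔT' = 0.443/(1−0.2893) = 0.6233 °C.
Change = 0.6233 − 1.6426 = -1.02 °C.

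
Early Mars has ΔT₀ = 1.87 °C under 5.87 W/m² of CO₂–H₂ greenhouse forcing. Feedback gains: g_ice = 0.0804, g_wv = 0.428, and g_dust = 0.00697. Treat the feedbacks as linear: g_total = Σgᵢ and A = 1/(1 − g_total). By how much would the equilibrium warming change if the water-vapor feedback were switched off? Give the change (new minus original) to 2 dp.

Original: g = 0.51537, ΔT = 1.87/(1−0.51537) = 3.8586 °C.
Without water-vapor: g' = 0.08737, ΔT' = 1.87/(1−0.08737) = 2.0490 °C.
Change = 2.0490 − 3.8586 = -1.81 °C.

-1.81 °C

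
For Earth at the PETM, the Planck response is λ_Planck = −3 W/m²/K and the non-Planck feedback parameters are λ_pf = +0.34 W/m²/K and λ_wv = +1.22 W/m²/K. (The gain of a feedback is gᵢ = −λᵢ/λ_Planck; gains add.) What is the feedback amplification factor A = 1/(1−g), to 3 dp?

2.083

Convert to gains: g_pf = 0.34/3 = 0.1133; g_wv = 1.22/3 = 0.4067.
Total gain g = 0.52.
A = 1/(1 − 0.52) = 2.083.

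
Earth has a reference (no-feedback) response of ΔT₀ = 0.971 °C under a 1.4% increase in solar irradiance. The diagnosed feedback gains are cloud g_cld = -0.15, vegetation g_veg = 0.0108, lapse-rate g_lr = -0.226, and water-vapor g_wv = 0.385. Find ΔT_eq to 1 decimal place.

1.0 °C

Total gain g = -0.15 + 0.0108 − 0.226 + 0.385 = 0.0198.
Amplification A = 1/(1 − 0.0198) = 1.02.
ΔT = 0.971 × 1.02 = 1.0 °C.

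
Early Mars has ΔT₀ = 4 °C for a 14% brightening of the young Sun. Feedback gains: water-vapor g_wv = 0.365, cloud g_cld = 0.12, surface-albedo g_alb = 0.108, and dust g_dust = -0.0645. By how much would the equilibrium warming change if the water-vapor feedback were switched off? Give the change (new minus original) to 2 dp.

Original: g = 0.5285, ΔT = 4/(1−0.5285) = 8.4836 °C.
Without water-vapor: g' = 0.1635, ΔT' = 4/(1−0.1635) = 4.7818 °C.
Change = 4.7818 − 8.4836 = -3.70 °C.

-3.70 °C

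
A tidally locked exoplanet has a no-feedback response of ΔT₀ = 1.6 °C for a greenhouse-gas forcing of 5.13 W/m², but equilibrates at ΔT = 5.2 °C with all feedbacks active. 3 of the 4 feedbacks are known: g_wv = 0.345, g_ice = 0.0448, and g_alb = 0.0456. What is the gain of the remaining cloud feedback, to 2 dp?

0.26

Amplification A = ΔT/ΔT₀ = 5.2/1.6 = 3.25.
Total gain g = 1 − 1/A = 1 − 1/3.25 = 0.6923.
Known gains sum to 0.345 + 0.0448 + 0.0456 = 0.4354.
g_cld = 0.6923 − 0.4354 = 0.26.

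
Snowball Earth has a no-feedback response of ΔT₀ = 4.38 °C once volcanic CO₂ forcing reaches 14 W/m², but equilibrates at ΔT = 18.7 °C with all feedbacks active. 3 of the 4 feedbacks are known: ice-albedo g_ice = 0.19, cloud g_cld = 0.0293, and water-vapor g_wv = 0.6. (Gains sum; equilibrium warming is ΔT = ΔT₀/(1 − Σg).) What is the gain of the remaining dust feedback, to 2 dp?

-0.05

Amplification A = ΔT/ΔT₀ = 18.7/4.38 = 4.269.
Total gain g = 1 − 1/A = 1 − 1/4.269 = 0.7658.
Known gains sum to 0.19 + 0.0293 + 0.6 = 0.8193.
g_dust = 0.7658 − 0.8193 = -0.05.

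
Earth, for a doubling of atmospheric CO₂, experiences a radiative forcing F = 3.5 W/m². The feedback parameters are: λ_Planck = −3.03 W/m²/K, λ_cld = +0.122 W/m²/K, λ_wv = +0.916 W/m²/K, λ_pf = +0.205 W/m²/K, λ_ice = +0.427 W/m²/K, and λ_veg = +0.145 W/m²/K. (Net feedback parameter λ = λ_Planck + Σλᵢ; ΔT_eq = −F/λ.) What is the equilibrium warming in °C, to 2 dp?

Net feedback parameter λ = (−3.03) + (+0.122) + (+0.916) + (+0.205) + (+0.427) + (+0.145) = -1.215 W/m²/K.
ΔT = −F/λ = −3.5/(-1.215) = 2.88 °C.

2.88 °C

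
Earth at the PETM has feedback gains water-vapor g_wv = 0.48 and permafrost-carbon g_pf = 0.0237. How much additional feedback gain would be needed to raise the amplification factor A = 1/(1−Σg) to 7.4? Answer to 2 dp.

0.36

Current total gain = 0.5037.
Target gain for A = 7.4: g* = 1 − 1/7.4 = 0.8649.
Additional gain needed = 0.8649 − 0.5037 = 0.36.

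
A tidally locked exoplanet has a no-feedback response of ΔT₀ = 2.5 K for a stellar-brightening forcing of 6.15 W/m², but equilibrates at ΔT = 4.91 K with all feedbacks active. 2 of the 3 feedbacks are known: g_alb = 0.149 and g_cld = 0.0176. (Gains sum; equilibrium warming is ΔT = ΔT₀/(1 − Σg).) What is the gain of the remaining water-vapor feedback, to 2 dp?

0.32

Amplification A = ΔT/ΔT₀ = 4.91/2.5 = 1.964.
Total gain g = 1 − 1/A = 1 − 1/1.964 = 0.4908.
Known gains sum to 0.149 + 0.0176 = 0.1666.
g_wv = 0.4908 − 0.1666 = 0.32.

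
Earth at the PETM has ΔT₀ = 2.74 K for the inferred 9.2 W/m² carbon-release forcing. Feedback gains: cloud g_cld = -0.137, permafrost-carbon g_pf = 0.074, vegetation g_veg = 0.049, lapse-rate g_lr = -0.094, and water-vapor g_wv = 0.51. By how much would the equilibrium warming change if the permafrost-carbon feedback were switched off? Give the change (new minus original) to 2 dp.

-0.50 K

Original: g = 0.402, ΔT = 2.74/(1−0.402) = 4.5819 K.
Without permafrost-carbon: g' = 0.328, ΔT' = 2.74/(1−0.328) = 4.0774 K.
Change = 4.0774 − 4.5819 = -0.50 K.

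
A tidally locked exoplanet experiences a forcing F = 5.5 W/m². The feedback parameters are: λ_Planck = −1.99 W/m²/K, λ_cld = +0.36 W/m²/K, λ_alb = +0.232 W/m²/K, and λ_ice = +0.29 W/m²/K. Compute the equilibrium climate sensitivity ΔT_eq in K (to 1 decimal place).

5.0 K

Net feedback parameter λ = (−1.99) + (+0.36) + (+0.232) + (+0.29) = -1.108 W/m²/K.
ΔT = −F/λ = −5.5/(-1.108) = 5.0 K.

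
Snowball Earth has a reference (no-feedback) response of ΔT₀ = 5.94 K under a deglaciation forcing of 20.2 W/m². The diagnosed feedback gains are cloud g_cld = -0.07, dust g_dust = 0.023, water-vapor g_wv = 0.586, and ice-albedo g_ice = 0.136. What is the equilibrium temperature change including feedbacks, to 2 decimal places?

Total gain g = -0.07 + 0.023 + 0.586 + 0.136 = 0.675.
Amplification A = 1/(1 − 0.675) = 3.077.
ΔT = 5.94 × 3.077 = 18.28 K.

18.28 K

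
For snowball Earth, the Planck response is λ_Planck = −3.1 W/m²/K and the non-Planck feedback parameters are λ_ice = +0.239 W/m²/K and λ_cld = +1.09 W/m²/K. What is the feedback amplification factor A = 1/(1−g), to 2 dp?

1.75

Convert to gains: g_ice = 0.239/3.1 = 0.0771; g_cld = 1.09/3.1 = 0.3516.
Total gain g = 0.4287.
A = 1/(1 − 0.4287) = 1.75.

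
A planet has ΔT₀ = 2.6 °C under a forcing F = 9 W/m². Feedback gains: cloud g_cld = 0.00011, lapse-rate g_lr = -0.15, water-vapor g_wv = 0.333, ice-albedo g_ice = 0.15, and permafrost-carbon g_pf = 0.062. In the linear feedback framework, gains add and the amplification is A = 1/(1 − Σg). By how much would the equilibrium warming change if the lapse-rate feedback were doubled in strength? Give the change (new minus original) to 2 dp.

Original: g = 0.39511, ΔT = 2.6/(1−0.39511) = 4.2983 °C.
With doubled lapse-rate: g' = 0.24511, ΔT' = 2.6/(1−0.24511) = 3.4442 °C.
Change = 3.4442 − 4.2983 = -0.85 °C.

-0.85 °C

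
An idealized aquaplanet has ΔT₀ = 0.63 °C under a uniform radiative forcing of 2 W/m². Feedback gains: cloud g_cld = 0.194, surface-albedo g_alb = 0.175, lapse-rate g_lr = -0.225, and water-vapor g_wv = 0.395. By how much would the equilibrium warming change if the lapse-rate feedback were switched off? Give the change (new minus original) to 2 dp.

Original: g = 0.539, ΔT = 0.63/(1−0.539) = 1.3666 °C.
Without lapse-rate: g' = 0.764, ΔT' = 0.63/(1−0.764) = 2.6695 °C.
Change = 2.6695 − 1.3666 = 1.30 °C.

1.30 °C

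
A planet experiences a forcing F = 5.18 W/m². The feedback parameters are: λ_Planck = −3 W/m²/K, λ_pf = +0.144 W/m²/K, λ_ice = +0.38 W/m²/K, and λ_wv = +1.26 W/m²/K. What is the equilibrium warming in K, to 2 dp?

Net feedback parameter λ = (−3) + (+0.144) + (+0.38) + (+1.26) = -1.216 W/m²/K.
ΔT = −F/λ = −5.18/(-1.216) = 4.26 K.

4.26 K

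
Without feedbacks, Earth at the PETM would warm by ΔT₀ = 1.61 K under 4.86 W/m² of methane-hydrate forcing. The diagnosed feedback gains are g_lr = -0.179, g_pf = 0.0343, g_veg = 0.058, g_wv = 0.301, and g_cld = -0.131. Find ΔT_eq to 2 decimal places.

1.76 K

Total gain g = -0.179 + 0.0343 + 0.058 + 0.301 − 0.131 = 0.0833.
Amplification A = 1/(1 − 0.0833) = 1.091.
ΔT = 1.61 × 1.091 = 1.76 K.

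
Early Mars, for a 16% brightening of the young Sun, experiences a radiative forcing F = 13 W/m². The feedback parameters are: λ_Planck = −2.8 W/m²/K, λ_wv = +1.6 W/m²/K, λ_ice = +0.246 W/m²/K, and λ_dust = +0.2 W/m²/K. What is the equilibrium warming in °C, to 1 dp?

Net feedback parameter λ = (−2.8) + (+1.6) + (+0.246) + (+0.2) = -0.754 W/m²/K.
ΔT = −F/λ = −13/(-0.754) = 17.2 °C.

17.2 °C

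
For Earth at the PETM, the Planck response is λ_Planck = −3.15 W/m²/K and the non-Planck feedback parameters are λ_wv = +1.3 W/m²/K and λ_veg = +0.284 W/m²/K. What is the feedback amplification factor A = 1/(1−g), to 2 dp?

2.01

Convert to gains: g_wv = 1.3/3.15 = 0.4127; g_veg = 0.284/3.15 = 0.09016.
Total gain g = 0.50286.
A = 1/(1 − 0.50286) = 2.01.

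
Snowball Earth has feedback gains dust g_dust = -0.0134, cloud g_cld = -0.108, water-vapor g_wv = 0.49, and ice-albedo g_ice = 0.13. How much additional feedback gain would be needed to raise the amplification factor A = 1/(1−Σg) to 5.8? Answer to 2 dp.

0.33

Current total gain = 0.4986.
Target gain for A = 5.8: g* = 1 − 1/5.8 = 0.8276.
Additional gain needed = 0.8276 − 0.4986 = 0.33.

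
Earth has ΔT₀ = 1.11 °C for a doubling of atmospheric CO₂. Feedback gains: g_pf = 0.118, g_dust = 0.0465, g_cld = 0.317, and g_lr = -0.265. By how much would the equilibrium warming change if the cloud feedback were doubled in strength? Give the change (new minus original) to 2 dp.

0.96 °C

Original: g = 0.2165, ΔT = 1.11/(1−0.2165) = 1.4167 °C.
With doubled cloud: g' = 0.5335, ΔT' = 1.11/(1−0.5335) = 2.3794 °C.
Change = 2.3794 − 1.4167 = 0.96 °C.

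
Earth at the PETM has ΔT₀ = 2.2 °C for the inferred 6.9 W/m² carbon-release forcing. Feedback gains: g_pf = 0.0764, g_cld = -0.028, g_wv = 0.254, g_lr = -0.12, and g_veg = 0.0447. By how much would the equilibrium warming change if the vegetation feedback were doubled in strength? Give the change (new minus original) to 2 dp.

Original: g = 0.2271, ΔT = 2.2/(1−0.2271) = 2.8464 °C.
With doubled vegetation: g' = 0.2718, ΔT' = 2.2/(1−0.2718) = 3.0211 °C.
Change = 3.0211 − 2.8464 = 0.17 °C.

0.17 °C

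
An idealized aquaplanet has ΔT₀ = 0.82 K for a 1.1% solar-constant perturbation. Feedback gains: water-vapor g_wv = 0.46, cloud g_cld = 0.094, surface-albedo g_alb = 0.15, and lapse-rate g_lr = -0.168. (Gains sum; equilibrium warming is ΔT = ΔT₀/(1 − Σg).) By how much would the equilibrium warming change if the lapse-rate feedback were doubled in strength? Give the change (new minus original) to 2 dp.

Original: g = 0.536, ΔT = 0.82/(1−0.536) = 1.7672 K.
With doubled lapse-rate: g' = 0.368, ΔT' = 0.82/(1−0.368) = 1.2975 K.
Change = 1.2975 − 1.7672 = -0.47 K.

-0.47 K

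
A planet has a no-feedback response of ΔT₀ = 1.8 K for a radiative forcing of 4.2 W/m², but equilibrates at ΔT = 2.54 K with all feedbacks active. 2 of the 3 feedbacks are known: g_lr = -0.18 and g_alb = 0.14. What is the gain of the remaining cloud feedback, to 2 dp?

Amplification A = ΔT/ΔT₀ = 2.54/1.8 = 1.411.
Total gain g = 1 − 1/A = 1 − 1/1.411 = 0.2913.
Known gains sum to -0.18 + 0.14 = -0.04.
g_cld = 0.2913 + 0.04 = 0.33.

0.33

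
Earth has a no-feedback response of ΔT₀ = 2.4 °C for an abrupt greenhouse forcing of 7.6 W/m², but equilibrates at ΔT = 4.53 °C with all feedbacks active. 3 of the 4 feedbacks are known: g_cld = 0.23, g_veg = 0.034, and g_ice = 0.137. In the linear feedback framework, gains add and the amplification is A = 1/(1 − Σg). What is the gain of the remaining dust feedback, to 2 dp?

0.07

Amplification A = ΔT/ΔT₀ = 4.53/2.4 = 1.888.
Total gain g = 1 − 1/A = 1 − 1/1.888 = 0.4703.
Known gains sum to 0.23 + 0.034 + 0.137 = 0.401.
g_dust = 0.4703 − 0.401 = 0.07.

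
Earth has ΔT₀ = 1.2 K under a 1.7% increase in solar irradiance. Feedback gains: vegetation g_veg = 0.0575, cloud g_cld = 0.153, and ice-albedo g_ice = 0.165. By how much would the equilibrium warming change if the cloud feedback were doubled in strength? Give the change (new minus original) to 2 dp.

0.62 K

Original: g = 0.3755, ΔT = 1.2/(1−0.3755) = 1.9215 K.
With doubled cloud: g' = 0.5285, ΔT' = 1.2/(1−0.5285) = 2.5451 K.
Change = 2.5451 − 1.9215 = 0.62 K.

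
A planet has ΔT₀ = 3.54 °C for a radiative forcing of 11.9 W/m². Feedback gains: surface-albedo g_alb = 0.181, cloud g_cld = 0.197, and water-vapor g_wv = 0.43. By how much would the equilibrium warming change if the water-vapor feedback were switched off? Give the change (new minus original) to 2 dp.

Original: g = 0.808, ΔT = 3.54/(1−0.808) = 18.4375 °C.
Without water-vapor: g' = 0.378, ΔT' = 3.54/(1−0.378) = 5.6913 °C.
Change = 5.6913 − 18.4375 = -12.75 °C.

-12.75 °C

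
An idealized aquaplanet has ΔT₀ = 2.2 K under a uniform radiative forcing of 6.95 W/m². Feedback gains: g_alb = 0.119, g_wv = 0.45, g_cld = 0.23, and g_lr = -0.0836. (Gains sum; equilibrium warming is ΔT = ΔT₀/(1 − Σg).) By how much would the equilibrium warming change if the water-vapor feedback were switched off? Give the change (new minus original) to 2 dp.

Original: g = 0.7154, ΔT = 2.2/(1−0.7154) = 7.7301 K.
Without water-vapor: g' = 0.2654, ΔT' = 2.2/(1−0.2654) = 2.9948 K.
Change = 2.9948 − 7.7301 = -4.74 K.

-4.74 K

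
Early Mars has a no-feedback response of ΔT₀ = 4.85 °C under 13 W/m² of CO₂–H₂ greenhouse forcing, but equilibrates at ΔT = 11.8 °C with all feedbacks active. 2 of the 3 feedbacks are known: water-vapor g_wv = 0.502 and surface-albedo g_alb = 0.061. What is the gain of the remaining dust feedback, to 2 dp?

0.03

Amplification A = ΔT/ΔT₀ = 11.8/4.85 = 2.433.
Total gain g = 1 − 1/A = 1 − 1/2.433 = 0.589.
Known gains sum to 0.502 + 0.061 = 0.563.
g_dust = 0.589 − 0.563 = 0.03.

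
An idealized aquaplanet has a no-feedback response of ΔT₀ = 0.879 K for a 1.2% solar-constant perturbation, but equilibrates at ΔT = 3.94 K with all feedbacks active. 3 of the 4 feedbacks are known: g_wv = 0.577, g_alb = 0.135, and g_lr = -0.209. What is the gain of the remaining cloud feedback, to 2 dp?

Amplification A = ΔT/ΔT₀ = 3.94/0.879 = 4.482.
Total gain g = 1 − 1/A = 1 − 1/4.482 = 0.7769.
Known gains sum to 0.577 + 0.135 − 0.209 = 0.503.
g_cld = 0.7769 − 0.503 = 0.27.

0.27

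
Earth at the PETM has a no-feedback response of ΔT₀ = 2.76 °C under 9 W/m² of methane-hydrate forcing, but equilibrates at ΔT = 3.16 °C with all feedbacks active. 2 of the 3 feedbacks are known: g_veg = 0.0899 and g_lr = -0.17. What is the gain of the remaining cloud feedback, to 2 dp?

0.21

Amplification A = ΔT/ΔT₀ = 3.16/2.76 = 1.145.
Total gain g = 1 − 1/A = 1 − 1/1.145 = 0.1266.
Known gains sum to 0.0899 − 0.17 = -0.0801.
g_cld = 0.1266 + 0.0801 = 0.21.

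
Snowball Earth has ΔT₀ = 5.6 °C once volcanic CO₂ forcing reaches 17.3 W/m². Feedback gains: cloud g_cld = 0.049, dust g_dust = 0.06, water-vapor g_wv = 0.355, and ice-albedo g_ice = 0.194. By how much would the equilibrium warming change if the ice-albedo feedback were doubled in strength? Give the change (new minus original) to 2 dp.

21.46 °C

Original: g = 0.658, ΔT = 5.6/(1−0.658) = 16.3743 °C.
With doubled ice-albedo: g' = 0.852, ΔT' = 5.6/(1−0.852) = 37.8378 °C.
Change = 37.8378 − 16.3743 = 21.46 °C.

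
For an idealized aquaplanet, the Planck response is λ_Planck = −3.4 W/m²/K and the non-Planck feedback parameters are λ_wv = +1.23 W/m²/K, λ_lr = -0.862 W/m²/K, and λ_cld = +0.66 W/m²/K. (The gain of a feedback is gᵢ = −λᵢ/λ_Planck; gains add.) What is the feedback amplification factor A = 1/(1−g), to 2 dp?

1.43

Convert to gains: g_wv = 1.23/3.4 = 0.3618; g_lr = -0.862/3.4 = -0.2535; g_cld = 0.66/3.4 = 0.1941.
Total gain g = 0.3024.
A = 1/(1 − 0.3024) = 1.43.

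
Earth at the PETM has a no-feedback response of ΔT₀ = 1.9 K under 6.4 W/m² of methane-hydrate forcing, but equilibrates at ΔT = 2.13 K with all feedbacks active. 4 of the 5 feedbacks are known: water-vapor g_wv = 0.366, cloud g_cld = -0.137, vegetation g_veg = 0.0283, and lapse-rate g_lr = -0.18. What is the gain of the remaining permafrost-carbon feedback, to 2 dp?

0.03

Amplification A = ΔT/ΔT₀ = 2.13/1.9 = 1.121.
Total gain g = 1 − 1/A = 1 − 1/1.121 = 0.1079.
Known gains sum to 0.366 − 0.137 + 0.0283 − 0.18 = 0.0773.
g_pf = 0.1079 − 0.0773 = 0.03.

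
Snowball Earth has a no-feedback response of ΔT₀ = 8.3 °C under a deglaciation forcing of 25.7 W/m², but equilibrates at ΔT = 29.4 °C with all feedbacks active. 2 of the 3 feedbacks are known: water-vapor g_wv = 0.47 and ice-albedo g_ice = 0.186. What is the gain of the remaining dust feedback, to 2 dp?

0.06

Amplification A = ΔT/ΔT₀ = 29.4/8.3 = 3.542.
Total gain g = 1 − 1/A = 1 − 1/3.542 = 0.7177.
Known gains sum to 0.47 + 0.186 = 0.656.
g_dust = 0.7177 − 0.656 = 0.06.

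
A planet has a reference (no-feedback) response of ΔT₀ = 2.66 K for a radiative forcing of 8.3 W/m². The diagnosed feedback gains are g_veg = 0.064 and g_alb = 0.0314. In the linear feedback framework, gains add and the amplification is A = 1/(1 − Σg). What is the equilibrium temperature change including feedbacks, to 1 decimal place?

2.9 K

Total gain g = 0.064 + 0.0314 = 0.0954.
Amplification A = 1/(1 − 0.0954) = 1.105.
ΔT = 2.66 × 1.105 = 2.9 K.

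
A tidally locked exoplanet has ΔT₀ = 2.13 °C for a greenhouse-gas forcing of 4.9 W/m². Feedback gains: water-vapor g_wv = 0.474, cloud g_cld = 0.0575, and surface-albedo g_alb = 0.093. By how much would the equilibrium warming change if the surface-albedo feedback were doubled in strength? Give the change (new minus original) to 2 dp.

1.87 °C

Original: g = 0.6245, ΔT = 2.13/(1−0.6245) = 5.6724 °C.
With doubled surface-albedo: g' = 0.7175, ΔT' = 2.13/(1−0.7175) = 7.5398 °C.
Change = 7.5398 − 5.6724 = 1.87 °C.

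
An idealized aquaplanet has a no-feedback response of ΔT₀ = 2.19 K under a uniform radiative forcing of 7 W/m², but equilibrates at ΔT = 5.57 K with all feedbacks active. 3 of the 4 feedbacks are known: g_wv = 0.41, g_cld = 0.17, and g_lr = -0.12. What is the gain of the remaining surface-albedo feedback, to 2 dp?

0.15

Amplification A = ΔT/ΔT₀ = 5.57/2.19 = 2.543.
Total gain g = 1 − 1/A = 1 − 1/2.543 = 0.6068.
Known gains sum to 0.41 + 0.17 − 0.12 = 0.46.
g_alb = 0.6068 − 0.46 = 0.15.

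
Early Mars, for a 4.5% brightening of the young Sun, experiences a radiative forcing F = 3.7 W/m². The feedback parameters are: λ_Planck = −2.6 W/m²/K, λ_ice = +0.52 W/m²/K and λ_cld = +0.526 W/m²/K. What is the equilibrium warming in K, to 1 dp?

2.4 K

Net feedback parameter λ = (−2.6) + (+0.52) + (+0.526) = -1.554 W/m²/K.
ΔT = −F/λ = −3.7/(-1.554) = 2.4 K.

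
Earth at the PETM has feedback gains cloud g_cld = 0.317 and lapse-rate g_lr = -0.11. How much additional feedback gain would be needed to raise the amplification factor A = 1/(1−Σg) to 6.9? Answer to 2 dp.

Current total gain = 0.207.
Target gain for A = 6.9: g* = 1 − 1/6.9 = 0.8551.
Additional gain needed = 0.8551 − 0.207 = 0.65.

0.65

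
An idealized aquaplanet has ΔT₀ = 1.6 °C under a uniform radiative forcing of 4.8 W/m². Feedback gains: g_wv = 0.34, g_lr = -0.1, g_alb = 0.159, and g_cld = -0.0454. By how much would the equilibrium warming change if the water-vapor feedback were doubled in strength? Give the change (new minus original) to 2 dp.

Original: g = 0.3536, ΔT = 1.6/(1−0.3536) = 2.4752 °C.
With doubled water-vapor: g' = 0.6936, ΔT' = 1.6/(1−0.6936) = 5.2219 °C.
Change = 5.2219 − 2.4752 = 2.75 °C.

2.75 °C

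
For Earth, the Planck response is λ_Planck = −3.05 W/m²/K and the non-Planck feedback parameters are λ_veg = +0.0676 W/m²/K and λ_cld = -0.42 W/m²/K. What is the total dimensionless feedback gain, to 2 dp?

Convert to gains: g_veg = 0.0676/3.05 = 0.02216; g_cld = -0.42/3.05 = -0.1377.
Total gain g = -0.11554.

-0.12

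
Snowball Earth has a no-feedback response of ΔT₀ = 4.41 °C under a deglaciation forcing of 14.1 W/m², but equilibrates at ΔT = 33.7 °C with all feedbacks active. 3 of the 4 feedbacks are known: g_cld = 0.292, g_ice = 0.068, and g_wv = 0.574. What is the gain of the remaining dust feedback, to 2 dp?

-0.06

Amplification A = ΔT/ΔT₀ = 33.7/4.41 = 7.642.
Total gain g = 1 − 1/A = 1 − 1/7.642 = 0.8691.
Known gains sum to 0.292 + 0.068 + 0.574 = 0.934.
g_dust = 0.8691 − 0.934 = -0.06.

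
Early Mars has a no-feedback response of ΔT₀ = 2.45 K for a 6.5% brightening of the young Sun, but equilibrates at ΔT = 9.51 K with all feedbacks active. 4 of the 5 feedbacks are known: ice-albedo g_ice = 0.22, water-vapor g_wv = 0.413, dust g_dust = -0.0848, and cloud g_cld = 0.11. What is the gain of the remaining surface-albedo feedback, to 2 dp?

Amplification A = ΔT/ΔT₀ = 9.51/2.45 = 3.882.
Total gain g = 1 − 1/A = 1 − 1/3.882 = 0.7424.
Known gains sum to 0.22 + 0.413 − 0.0848 + 0.11 = 0.6582.
g_alb = 0.7424 − 0.6582 = 0.08.

0.08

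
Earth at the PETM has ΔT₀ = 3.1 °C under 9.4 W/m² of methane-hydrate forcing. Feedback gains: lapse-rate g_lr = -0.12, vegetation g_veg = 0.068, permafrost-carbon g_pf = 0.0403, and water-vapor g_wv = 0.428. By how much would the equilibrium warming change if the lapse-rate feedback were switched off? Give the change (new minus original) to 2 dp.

Original: g = 0.4163, ΔT = 3.1/(1−0.4163) = 5.3109 °C.
Without lapse-rate: g' = 0.5363, ΔT' = 3.1/(1−0.5363) = 6.6854 °C.
Change = 6.6854 − 5.3109 = 1.37 °C.

1.37 °C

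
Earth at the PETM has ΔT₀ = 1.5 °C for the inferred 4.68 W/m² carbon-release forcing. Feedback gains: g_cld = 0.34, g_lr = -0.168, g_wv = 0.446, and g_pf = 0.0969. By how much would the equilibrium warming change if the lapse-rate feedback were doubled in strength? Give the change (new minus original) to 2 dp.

-1.95 °C

Original: g = 0.7149, ΔT = 1.5/(1−0.7149) = 5.2613 °C.
With doubled lapse-rate: g' = 0.5469, ΔT' = 1.5/(1−0.5469) = 3.3105 °C.
Change = 3.3105 − 5.2613 = -1.95 °C.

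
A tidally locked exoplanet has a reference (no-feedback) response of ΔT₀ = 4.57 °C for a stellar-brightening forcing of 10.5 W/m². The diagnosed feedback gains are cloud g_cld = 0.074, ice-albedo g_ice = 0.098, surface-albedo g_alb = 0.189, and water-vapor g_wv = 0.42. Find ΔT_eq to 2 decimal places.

Total gain g = 0.074 + 0.098 + 0.189 + 0.42 = 0.781.
Amplification A = 1/(1 − 0.781) = 4.566.
ΔT = 4.57 × 4.566 = 20.87 °C.

20.87 °C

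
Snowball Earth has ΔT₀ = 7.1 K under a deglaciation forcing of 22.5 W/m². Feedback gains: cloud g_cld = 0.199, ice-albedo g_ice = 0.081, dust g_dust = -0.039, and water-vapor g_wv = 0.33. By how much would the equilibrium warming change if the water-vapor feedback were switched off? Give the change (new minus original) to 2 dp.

Original: g = 0.571, ΔT = 7.1/(1−0.571) = 16.5501 K.
Without water-vapor: g' = 0.241, ΔT' = 7.1/(1−0.241) = 9.3544 K.
Change = 9.3544 − 16.5501 = -7.20 K.

-7.20 K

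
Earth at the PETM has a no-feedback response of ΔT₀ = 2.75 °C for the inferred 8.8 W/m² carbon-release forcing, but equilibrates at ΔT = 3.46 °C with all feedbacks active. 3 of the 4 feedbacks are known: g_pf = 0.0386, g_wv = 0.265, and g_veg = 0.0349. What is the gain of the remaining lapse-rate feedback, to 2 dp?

Amplification A = ΔT/ΔT₀ = 3.46/2.75 = 1.258.
Total gain g = 1 − 1/A = 1 − 1/1.258 = 0.2051.
Known gains sum to 0.0386 + 0.265 + 0.0349 = 0.3385.
g_lr = 0.2051 − 0.3385 = -0.13.

-0.13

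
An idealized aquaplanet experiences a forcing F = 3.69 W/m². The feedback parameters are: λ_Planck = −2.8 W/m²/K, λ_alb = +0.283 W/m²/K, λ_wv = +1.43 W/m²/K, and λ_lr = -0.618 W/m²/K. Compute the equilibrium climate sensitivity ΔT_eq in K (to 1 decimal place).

2.2 K

Net feedback parameter λ = (−2.8) + (+0.283) + (+1.43) + (-0.618) = -1.705 W/m²/K.
ΔT = −F/λ = −3.69/(-1.705) = 2.2 K.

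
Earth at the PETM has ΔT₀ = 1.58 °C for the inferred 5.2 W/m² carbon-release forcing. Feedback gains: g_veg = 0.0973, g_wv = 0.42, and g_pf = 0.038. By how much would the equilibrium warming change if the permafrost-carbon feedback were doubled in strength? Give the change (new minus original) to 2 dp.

0.33 °C

Original: g = 0.5553, ΔT = 1.58/(1−0.5553) = 3.5530 °C.
With doubled permafrost-carbon: g' = 0.5933, ΔT' = 1.58/(1−0.5933) = 3.8849 °C.
Change = 3.8849 − 3.5530 = 0.33 °C.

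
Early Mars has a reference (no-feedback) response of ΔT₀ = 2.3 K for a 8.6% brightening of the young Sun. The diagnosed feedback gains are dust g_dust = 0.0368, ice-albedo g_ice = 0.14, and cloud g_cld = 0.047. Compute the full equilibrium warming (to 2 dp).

2.96 K

Total gain g = 0.0368 + 0.14 + 0.047 = 0.2238.
Amplification A = 1/(1 − 0.2238) = 1.288.
ΔT = 2.3 × 1.288 = 2.96 K.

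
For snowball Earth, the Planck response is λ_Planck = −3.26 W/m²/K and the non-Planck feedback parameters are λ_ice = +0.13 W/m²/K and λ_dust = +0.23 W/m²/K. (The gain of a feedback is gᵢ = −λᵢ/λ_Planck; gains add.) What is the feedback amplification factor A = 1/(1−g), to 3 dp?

1.124

Convert to gains: g_ice = 0.13/3.26 = 0.03988; g_dust = 0.23/3.26 = 0.07055.
Total gain g = 0.11043.
A = 1/(1 − 0.11043) = 1.124.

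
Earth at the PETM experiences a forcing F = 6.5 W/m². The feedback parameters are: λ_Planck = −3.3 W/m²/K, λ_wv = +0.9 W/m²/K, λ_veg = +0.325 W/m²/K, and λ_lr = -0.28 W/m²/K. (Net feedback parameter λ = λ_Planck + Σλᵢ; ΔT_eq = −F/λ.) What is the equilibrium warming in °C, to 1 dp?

Net feedback parameter λ = (−3.3) + (+0.9) + (+0.325) + (-0.28) = -2.355 W/m²/K.
ΔT = −F/λ = −6.5/(-2.355) = 2.8 °C.

2.8 °C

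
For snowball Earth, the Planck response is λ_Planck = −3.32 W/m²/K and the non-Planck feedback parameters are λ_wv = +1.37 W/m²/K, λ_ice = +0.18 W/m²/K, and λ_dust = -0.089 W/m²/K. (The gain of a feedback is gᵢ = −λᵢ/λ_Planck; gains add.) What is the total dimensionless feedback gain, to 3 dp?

0.440

Convert to gains: g_wv = 1.37/3.32 = 0.4127; g_ice = 0.18/3.32 = 0.05422; g_dust = -0.089/3.32 = -0.02681.
Total gain g = 0.44011.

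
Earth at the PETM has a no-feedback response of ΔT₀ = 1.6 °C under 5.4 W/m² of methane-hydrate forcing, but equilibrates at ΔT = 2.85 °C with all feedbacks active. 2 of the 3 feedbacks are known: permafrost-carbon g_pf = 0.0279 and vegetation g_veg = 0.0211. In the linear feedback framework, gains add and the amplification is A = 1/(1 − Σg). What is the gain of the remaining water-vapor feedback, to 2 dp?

Amplification A = ΔT/ΔT₀ = 2.85/1.6 = 1.781.
Total gain g = 1 − 1/A = 1 − 1/1.781 = 0.4385.
Known gains sum to 0.0279 + 0.0211 = 0.049.
g_wv = 0.4385 − 0.049 = 0.39.

0.39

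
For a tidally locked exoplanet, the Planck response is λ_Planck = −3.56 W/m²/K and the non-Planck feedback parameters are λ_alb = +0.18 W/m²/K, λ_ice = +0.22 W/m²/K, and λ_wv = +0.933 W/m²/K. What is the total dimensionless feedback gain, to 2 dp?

Convert to gains: g_alb = 0.18/3.56 = 0.05056; g_ice = 0.22/3.56 = 0.0618; g_wv = 0.933/3.56 = 0.2621.
Total gain g = 0.37446.

0.37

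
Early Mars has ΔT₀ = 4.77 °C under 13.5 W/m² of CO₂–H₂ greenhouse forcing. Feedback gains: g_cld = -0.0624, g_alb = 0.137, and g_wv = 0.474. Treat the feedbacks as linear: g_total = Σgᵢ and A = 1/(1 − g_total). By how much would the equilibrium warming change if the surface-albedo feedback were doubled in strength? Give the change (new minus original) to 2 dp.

Original: g = 0.5486, ΔT = 4.77/(1−0.5486) = 10.5671 °C.
With doubled surface-albedo: g' = 0.6856, ΔT' = 4.77/(1−0.6856) = 15.1718 °C.
Change = 15.1718 − 10.5671 = 4.60 °C.

4.60 °C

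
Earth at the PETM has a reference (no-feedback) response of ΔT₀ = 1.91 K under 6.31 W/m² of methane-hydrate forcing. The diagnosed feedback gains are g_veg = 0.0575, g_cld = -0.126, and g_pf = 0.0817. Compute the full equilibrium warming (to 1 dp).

1.9 K

Total gain g = 0.0575 − 0.126 + 0.0817 = 0.0132.
Amplification A = 1/(1 − 0.0132) = 1.013.
ΔT = 1.91 × 1.013 = 1.9 K.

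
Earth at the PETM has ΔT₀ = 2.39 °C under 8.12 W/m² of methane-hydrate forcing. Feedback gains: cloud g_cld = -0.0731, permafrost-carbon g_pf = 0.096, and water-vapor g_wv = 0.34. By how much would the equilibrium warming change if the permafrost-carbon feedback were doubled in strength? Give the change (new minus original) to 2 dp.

Original: g = 0.3629, ΔT = 2.39/(1−0.3629) = 3.7514 °C.
With doubled permafrost-carbon: g' = 0.4589, ΔT' = 2.39/(1−0.4589) = 4.4169 °C.
Change = 4.4169 − 3.7514 = 0.67 °C.

0.67 °C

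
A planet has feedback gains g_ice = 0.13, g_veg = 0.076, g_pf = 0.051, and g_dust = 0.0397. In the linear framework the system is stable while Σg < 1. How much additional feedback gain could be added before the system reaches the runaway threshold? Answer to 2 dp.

0.70

Current total gain = 0.13 + 0.076 + 0.051 + 0.0397 = 0.2967.
Margin to runaway = 1 − 0.2967 = 0.70.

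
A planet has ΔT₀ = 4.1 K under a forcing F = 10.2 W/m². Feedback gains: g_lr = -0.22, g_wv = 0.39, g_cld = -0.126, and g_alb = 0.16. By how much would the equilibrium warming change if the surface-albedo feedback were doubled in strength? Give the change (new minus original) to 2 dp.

1.30 K

Original: g = 0.204, ΔT = 4.1/(1−0.204) = 5.1508 K.
With doubled surface-albedo: g' = 0.364, ΔT' = 4.1/(1−0.364) = 6.4465 K.
Change = 6.4465 − 5.1508 = 1.30 K.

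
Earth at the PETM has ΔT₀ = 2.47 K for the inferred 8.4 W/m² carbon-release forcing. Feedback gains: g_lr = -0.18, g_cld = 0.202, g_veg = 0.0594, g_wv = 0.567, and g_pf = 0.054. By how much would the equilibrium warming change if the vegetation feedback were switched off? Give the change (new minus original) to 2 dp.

-1.38 K

Original: g = 0.7024, ΔT = 2.47/(1−0.7024) = 8.2997 K.
Without vegetation: g' = 0.643, ΔT' = 2.47/(1−0.643) = 6.9188 K.
Change = 6.9188 − 8.2997 = -1.38 K.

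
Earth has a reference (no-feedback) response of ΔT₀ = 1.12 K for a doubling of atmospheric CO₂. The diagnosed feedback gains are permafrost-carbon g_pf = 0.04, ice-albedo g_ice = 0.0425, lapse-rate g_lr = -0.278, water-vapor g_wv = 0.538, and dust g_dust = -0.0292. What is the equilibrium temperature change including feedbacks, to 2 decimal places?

1.63 K

Total gain g = 0.04 + 0.0425 − 0.278 + 0.538 − 0.0292 = 0.3133.
Amplification A = 1/(1 − 0.3133) = 1.456.
ΔT = 1.12 × 1.456 = 1.63 K.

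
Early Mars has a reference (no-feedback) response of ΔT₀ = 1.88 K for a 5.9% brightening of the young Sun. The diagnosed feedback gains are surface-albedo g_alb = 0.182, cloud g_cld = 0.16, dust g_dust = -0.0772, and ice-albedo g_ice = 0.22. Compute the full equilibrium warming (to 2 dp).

Total gain g = 0.182 + 0.16 − 0.0772 + 0.22 = 0.4848.
Amplification A = 1/(1 − 0.4848) = 1.941.
ΔT = 1.88 × 1.941 = 3.65 K.

3.65 K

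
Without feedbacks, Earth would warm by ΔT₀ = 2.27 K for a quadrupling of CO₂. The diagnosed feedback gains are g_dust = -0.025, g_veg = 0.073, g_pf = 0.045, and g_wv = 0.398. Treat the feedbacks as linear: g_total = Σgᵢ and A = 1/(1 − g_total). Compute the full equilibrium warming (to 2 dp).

4.46 K

Total gain g = -0.025 + 0.073 + 0.045 + 0.398 = 0.491.
Amplification A = 1/(1 − 0.491) = 1.965.
ΔT = 2.27 × 1.965 = 4.46 K.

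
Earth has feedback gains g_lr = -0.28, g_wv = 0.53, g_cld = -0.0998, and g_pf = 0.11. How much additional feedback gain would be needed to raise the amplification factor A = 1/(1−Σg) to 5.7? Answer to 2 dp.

Current total gain = 0.2602.
Target gain for A = 5.7: g* = 1 − 1/5.7 = 0.8246.
Additional gain needed = 0.8246 − 0.2602 = 0.56.

0.56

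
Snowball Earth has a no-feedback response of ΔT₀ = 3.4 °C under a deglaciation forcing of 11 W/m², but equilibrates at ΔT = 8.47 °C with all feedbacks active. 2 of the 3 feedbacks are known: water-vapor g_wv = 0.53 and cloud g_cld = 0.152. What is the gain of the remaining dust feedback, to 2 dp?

Amplification A = ΔT/ΔT₀ = 8.47/3.4 = 2.491.
Total gain g = 1 − 1/A = 1 − 1/2.491 = 0.5986.
Known gains sum to 0.53 + 0.152 = 0.682.
g_dust = 0.5986 − 0.682 = -0.08.

-0.08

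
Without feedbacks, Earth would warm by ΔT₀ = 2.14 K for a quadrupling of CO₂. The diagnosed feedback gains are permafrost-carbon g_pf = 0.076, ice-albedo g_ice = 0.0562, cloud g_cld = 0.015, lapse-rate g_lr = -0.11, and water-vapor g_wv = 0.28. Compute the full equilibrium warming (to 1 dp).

3.1 K

Total gain g = 0.076 + 0.0562 + 0.015 − 0.11 + 0.28 = 0.3172.
Amplification A = 1/(1 − 0.3172) = 1.465.
ΔT = 2.14 × 1.465 = 3.1 K.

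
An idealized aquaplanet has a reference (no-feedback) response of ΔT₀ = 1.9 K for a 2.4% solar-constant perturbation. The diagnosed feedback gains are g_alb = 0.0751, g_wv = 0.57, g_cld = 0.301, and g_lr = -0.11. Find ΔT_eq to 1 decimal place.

Total gain g = 0.0751 + 0.57 + 0.301 − 0.11 = 0.8361.
Amplification A = 1/(1 − 0.8361) = 6.101.
ΔT = 1.9 × 6.101 = 11.6 K.

11.6 K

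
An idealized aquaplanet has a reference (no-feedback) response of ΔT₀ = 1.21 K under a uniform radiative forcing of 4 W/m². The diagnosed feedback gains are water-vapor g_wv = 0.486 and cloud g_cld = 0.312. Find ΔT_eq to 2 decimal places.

Total gain g = 0.486 + 0.312 = 0.798.
Amplification A = 1/(1 − 0.798) = 4.95.
ΔT = 1.21 × 4.95 = 5.99 K.

5.99 K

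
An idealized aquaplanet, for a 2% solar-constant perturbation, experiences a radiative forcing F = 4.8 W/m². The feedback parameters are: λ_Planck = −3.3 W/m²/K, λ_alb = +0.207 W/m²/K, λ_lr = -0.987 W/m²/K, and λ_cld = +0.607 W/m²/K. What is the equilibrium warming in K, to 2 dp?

1.38 K

Net feedback parameter λ = (−3.3) + (+0.207) + (-0.987) + (+0.607) = -3.473 W/m²/K.
ΔT = −F/λ = −4.8/(-3.473) = 1.38 K.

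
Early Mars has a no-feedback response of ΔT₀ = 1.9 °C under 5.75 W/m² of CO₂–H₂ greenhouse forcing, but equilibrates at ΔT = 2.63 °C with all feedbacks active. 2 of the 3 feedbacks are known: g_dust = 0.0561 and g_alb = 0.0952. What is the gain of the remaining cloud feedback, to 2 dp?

Amplification A = ΔT/ΔT₀ = 2.63/1.9 = 1.384.
Total gain g = 1 − 1/A = 1 − 1/1.384 = 0.2775.
Known gains sum to 0.0561 + 0.0952 = 0.1513.
g_cld = 0.2775 − 0.1513 = 0.13.

0.13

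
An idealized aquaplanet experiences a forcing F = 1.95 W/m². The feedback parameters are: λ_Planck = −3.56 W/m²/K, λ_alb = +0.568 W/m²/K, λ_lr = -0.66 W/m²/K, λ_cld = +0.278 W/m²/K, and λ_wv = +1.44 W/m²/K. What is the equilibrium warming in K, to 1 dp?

1.0 K

Net feedback parameter λ = (−3.56) + (+0.568) + (-0.66) + (+0.278) + (+1.44) = -1.934 W/m²/K.
ΔT = −F/λ = −1.95/(-1.934) = 1.0 K.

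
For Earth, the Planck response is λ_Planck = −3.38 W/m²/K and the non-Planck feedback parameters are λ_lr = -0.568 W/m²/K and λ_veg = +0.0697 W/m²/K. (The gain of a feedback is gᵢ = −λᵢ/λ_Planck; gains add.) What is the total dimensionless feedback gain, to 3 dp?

Convert to gains: g_lr = -0.568/3.38 = -0.168; g_veg = 0.0697/3.38 = 0.02062.
Total gain g = -0.14738.

-0.147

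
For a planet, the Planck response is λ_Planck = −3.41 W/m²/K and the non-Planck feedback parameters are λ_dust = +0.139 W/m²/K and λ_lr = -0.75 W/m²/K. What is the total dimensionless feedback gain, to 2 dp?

-0.18

Convert to gains: g_dust = 0.139/3.41 = 0.04076; g_lr = -0.75/3.41 = -0.2199.
Total gain g = -0.17914.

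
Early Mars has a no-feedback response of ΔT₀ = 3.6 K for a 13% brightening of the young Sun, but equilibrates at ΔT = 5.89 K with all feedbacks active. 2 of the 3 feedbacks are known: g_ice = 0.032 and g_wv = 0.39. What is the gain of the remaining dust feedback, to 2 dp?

-0.03

Amplification A = ΔT/ΔT₀ = 5.89/3.6 = 1.636.
Total gain g = 1 − 1/A = 1 − 1/1.636 = 0.3888.
Known gains sum to 0.032 + 0.39 = 0.422.
g_dust = 0.3888 − 0.422 = -0.03.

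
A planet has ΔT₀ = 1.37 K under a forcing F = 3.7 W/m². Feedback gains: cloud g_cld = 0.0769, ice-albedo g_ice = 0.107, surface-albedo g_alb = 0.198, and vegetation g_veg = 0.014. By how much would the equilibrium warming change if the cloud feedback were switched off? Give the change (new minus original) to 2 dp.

-0.26 K

Original: g = 0.3959, ΔT = 1.37/(1−0.3959) = 2.2678 K.
Without cloud: g' = 0.319, ΔT' = 1.37/(1−0.319) = 2.0117 K.
Change = 2.0117 − 2.2678 = -0.26 K.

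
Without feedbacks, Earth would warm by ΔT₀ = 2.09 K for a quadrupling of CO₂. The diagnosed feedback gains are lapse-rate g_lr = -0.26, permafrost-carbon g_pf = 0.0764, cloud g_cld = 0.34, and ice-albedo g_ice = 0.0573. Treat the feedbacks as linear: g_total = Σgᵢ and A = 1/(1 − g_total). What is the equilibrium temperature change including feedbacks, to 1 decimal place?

2.7 K

Total gain g = -0.26 + 0.0764 + 0.34 + 0.0573 = 0.2137.
Amplification A = 1/(1 − 0.2137) = 1.272.
ΔT = 2.09 × 1.272 = 2.7 K.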